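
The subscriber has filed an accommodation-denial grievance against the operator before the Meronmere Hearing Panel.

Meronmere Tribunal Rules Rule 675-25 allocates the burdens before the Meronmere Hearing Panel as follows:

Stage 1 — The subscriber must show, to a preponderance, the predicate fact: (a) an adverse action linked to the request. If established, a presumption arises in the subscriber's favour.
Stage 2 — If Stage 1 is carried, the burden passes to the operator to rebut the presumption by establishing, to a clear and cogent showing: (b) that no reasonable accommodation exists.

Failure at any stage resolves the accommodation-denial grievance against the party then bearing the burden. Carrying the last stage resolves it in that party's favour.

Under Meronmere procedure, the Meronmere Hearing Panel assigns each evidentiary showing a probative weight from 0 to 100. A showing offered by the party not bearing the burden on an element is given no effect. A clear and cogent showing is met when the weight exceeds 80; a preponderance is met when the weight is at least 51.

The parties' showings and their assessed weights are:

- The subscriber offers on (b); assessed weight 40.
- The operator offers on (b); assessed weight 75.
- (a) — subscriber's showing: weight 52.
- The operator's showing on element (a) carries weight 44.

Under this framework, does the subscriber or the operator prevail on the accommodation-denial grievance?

At Stage 1 the subscriber must meet a preponderance (weight is at least 51): on (a) the weight is 52 (the operator's 44 is given no effect), which does reach 51, so (a) meets the standard.
  All elements met. The burden passes to the operator.
At Stage 2 the operator must meet a clear and cogent showing (weight exceeds 80): on (b) the weight is 75 (the subscriber's 40 is given no effect), which does not exceed 80, so (b) does not meet the standard.
  Not every element is met, so the operator fails to carry Stage 2.
The analysis ends at Stage 2; the subscriber prevails.

subscriber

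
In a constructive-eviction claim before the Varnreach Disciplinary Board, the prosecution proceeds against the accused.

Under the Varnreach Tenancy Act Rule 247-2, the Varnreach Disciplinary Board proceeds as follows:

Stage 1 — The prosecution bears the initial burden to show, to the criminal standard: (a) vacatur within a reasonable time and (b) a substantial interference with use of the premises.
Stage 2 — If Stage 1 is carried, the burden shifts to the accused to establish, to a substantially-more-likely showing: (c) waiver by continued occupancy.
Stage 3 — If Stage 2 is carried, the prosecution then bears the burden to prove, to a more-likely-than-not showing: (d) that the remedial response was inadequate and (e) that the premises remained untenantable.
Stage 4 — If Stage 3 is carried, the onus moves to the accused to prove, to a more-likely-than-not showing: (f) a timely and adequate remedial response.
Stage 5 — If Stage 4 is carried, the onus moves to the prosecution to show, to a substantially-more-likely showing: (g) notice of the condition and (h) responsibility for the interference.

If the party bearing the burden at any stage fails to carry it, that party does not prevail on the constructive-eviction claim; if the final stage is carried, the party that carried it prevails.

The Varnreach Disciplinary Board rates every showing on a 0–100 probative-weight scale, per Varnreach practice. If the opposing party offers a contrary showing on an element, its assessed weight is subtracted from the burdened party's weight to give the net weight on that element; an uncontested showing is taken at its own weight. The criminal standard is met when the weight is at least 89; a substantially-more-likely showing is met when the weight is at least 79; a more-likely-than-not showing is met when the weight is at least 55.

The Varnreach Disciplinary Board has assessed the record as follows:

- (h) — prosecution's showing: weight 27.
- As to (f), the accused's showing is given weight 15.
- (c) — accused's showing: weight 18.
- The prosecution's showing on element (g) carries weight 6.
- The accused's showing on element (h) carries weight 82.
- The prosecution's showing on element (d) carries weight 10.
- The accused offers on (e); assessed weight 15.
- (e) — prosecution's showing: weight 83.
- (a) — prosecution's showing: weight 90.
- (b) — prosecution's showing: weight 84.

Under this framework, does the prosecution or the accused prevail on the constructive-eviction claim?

accused

Stage 1 (prosecution, the criminal standard, weight is at least 89): (a) 90 ≥ 89 — meets; (b) 84 < 89 — fails.
  The prosecution does not carry Stage 1.
The analysis ends at Stage 1; the accused prevails.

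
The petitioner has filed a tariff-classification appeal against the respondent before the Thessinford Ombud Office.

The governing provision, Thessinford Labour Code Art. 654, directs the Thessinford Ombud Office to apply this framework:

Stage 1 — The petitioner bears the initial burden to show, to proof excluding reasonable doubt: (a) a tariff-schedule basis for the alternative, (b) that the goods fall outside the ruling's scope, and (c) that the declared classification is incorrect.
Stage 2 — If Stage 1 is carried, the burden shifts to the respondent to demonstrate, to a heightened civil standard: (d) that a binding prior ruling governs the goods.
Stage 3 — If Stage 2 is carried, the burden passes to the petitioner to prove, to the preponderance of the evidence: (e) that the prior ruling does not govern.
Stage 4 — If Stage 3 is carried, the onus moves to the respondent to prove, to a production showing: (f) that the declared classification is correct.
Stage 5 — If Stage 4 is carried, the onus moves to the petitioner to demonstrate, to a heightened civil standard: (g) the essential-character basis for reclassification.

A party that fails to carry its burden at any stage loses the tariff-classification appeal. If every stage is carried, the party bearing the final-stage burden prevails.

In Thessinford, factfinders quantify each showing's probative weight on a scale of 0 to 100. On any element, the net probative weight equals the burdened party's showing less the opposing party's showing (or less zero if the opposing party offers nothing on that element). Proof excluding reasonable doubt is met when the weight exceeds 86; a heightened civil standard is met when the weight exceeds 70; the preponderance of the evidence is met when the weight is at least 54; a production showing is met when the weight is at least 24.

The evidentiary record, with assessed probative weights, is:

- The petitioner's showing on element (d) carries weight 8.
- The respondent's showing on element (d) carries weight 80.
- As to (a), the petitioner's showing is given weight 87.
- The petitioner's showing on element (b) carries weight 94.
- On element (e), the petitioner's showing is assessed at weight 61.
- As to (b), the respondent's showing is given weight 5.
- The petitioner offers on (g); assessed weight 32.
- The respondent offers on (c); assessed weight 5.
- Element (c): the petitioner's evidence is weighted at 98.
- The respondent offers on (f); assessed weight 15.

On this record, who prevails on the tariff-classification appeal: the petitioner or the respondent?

petitioner

Stage 1 — burden on petitioner; standard: proof excluding reasonable doubt (weight exceeds 86).
    (a): 87 > 86 [met]
    (b): 94 − 5 = 89 > 86 [met]
    (c): 98 − 5 = 93 > 86 [met]
  The petitioner carries Stage 1; the respondent now bears the burden.
Stage 2 — burden on respondent; standard: a heightened civil standard (weight exceeds 70).
    (d): 80 − 8 = 72 > 70 [met]
  All elements met. The burden passes to the petitioner.
Stage 3 — burden on petitioner; standard: the preponderance of the evidence (weight is at least 54).
    (e): 61 ≥ 54 [met]
  Stage 3 is satisfied; the onus moves to the respondent.
Stage 4 — burden on respondent; standard: a production showing (weight is at least 24).
    (f): 15 < 24 [not met]
  The respondent does not carry Stage 4.
So the petitioner prevails.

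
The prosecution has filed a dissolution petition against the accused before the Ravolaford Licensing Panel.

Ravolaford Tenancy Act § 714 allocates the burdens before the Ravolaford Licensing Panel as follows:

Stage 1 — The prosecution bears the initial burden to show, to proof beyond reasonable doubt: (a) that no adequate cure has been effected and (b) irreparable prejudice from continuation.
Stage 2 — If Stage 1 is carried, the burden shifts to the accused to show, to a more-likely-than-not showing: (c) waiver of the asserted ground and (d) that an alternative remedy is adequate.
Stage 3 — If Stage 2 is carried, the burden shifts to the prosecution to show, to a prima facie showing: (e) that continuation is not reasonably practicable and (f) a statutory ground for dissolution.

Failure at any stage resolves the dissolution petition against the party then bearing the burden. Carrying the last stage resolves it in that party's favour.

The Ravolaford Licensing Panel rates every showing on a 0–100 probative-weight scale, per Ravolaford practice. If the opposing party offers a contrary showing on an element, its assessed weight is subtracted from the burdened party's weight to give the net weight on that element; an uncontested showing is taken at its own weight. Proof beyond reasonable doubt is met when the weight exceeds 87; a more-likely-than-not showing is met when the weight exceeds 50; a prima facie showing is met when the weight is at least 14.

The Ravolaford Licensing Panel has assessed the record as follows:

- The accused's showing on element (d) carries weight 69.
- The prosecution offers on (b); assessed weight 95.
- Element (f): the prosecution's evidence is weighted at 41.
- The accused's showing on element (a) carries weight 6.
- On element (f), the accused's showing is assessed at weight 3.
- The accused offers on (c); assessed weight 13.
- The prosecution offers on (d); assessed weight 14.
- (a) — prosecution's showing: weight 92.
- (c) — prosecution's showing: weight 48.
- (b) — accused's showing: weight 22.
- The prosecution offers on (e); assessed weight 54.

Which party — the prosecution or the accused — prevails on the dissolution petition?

accused

At Stage 1 the prosecution must meet proof beyond reasonable doubt (weight exceeds 87): on (a) the weight is 92 less the opposing 6 gives net 86, which does not exceed 87, so (a) does not meet the standard; on (b) the weight is 95 less the opposing 22 gives net 73, ≤ 87, so (b) does not meet the standard.
  Not every element is met, so the prosecution fails to carry Stage 1.
So the accused prevails.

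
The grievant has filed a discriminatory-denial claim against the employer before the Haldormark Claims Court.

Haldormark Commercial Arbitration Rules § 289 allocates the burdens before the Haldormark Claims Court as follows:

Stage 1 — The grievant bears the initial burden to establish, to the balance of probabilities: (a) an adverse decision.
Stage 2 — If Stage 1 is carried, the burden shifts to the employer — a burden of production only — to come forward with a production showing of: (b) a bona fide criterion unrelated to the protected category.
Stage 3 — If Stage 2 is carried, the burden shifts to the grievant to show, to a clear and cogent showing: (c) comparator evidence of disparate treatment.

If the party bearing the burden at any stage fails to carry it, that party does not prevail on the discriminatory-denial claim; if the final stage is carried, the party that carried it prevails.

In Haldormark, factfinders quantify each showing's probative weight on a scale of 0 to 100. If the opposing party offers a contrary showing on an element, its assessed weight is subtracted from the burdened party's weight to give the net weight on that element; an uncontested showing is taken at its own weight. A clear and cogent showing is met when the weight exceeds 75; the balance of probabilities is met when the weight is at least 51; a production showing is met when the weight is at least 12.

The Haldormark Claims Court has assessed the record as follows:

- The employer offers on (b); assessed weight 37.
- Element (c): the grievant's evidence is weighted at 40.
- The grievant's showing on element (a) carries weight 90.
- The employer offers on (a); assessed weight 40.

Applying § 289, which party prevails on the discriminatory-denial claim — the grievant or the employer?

employer

At Stage 1 the grievant must meet the balance of probabilities (weight is at least 51): on (a) the weight is 90 less the opposing 40 gives net 50, < 51, so (a) does not meet the standard.
  The grievant does not carry Stage 1.
The employer prevails.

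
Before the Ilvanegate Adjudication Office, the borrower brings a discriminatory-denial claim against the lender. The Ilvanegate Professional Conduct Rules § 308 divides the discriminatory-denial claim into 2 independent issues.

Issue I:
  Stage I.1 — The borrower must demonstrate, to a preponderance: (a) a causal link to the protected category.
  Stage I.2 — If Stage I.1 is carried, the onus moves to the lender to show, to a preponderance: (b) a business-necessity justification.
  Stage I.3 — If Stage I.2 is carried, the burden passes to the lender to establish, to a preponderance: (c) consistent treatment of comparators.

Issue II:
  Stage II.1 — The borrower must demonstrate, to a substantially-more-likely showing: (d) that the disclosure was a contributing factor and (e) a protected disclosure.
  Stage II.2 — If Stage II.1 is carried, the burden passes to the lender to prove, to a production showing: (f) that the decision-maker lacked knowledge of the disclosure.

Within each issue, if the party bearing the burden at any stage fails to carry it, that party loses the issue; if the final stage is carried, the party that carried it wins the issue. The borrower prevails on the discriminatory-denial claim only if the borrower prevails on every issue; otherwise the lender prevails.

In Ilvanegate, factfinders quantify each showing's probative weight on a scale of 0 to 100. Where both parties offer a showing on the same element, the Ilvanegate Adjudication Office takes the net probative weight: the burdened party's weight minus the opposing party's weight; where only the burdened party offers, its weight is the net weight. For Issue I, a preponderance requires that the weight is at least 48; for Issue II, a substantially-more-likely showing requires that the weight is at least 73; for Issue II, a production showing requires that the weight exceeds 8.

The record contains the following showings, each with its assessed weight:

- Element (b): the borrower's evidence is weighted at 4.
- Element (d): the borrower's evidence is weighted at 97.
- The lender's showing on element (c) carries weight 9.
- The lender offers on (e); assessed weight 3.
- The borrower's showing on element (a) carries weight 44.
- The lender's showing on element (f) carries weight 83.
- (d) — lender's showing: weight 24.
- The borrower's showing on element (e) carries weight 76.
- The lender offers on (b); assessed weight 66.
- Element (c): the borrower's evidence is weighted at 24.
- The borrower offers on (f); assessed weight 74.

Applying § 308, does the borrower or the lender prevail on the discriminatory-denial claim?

lender

— Issue I —
At Stage I.1 the borrower must meet a preponderance (weight is at least 48): on (a) the weight is 44, which does not reach 48, so (a) does not meet the standard.
  Not every element is met, so the borrower fails to carry Stage I.1.
The lender prevails on this issue.
— Issue II —
Stage II.1 — burden on borrower; standard: a substantially-more-likely showing (weight is at least 73).
    (d): 97 − 24 = 73 ≥ 73 [met]
    (e): 76 − 3 = 73 ≥ 73 [met]
  The borrower carries Stage II.1; the lender now bears the burden.
Stage II.2 — burden on lender; standard: a production showing (weight exceeds 8).
    (f): 83 − 74 = 9 > 8 [met]
  Stage II.2 carried; the final stage is satisfied.
With every stage satisfied, the lender prevails on this issue.
Per-issue: Issue I → lender; Issue II → lender. The borrower must prevail on every issue; overall, the lender prevails.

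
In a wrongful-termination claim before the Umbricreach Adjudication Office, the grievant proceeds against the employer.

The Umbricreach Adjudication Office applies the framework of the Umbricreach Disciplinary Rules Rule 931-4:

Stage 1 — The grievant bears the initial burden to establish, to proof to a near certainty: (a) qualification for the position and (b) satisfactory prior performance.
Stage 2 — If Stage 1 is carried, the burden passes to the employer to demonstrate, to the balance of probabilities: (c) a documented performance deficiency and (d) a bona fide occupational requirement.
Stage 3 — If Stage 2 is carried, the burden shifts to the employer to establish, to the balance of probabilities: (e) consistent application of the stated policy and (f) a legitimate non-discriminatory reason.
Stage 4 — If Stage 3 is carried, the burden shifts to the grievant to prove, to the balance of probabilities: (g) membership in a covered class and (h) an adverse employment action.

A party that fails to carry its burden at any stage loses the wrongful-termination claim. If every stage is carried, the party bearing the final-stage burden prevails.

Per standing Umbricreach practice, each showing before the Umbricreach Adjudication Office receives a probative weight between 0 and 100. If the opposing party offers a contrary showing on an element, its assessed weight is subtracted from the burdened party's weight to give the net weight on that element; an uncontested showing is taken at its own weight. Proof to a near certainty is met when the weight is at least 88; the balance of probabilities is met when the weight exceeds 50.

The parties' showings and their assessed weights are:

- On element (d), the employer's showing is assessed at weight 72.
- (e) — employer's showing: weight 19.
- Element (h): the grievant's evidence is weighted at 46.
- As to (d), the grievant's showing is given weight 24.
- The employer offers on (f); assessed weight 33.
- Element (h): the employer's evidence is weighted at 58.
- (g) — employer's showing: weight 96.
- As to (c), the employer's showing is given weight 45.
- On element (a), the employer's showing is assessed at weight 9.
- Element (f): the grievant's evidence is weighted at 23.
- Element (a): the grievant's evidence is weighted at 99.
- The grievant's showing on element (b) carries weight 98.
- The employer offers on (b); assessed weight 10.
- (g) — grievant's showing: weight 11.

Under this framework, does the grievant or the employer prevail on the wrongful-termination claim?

grievant

Stage 1 — burden on grievant; standard: proof to a near certainty (weight is at least 88).
    (a): 99 − 9 = 90 ≥ 88 [met]
    (b): 98 − 10 = 88 ≥ 88 [met]
  Stage 1 carried; the burden shifts to the employer.
Stage 2 — burden on employer; standard: the balance of probabilities (weight exceeds 50).
    (c): 45 ≤ 50 [not met]
    (d): 72 − 24 = 48 ≤ 50 [not met]
  Not every element is met, so the employer fails to carry Stage 2.
The analysis ends at Stage 2; the grievant prevails.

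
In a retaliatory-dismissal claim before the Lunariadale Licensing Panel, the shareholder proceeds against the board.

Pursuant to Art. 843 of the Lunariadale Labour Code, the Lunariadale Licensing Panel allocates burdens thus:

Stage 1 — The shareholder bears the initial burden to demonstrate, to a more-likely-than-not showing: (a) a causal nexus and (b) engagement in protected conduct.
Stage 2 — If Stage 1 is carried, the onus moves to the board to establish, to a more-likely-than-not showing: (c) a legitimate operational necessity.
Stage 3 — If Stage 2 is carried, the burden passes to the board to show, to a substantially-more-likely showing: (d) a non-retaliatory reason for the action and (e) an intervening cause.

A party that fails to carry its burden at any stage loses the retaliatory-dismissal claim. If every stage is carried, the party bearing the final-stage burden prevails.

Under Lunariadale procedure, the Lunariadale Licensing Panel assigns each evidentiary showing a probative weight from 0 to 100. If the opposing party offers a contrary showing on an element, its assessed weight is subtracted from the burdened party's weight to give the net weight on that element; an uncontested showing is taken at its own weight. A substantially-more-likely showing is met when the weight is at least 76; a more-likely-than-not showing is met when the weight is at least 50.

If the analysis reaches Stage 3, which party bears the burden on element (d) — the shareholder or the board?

board

Stage 3's rule assigns the burden to the board (to a substantially-more-likely showing).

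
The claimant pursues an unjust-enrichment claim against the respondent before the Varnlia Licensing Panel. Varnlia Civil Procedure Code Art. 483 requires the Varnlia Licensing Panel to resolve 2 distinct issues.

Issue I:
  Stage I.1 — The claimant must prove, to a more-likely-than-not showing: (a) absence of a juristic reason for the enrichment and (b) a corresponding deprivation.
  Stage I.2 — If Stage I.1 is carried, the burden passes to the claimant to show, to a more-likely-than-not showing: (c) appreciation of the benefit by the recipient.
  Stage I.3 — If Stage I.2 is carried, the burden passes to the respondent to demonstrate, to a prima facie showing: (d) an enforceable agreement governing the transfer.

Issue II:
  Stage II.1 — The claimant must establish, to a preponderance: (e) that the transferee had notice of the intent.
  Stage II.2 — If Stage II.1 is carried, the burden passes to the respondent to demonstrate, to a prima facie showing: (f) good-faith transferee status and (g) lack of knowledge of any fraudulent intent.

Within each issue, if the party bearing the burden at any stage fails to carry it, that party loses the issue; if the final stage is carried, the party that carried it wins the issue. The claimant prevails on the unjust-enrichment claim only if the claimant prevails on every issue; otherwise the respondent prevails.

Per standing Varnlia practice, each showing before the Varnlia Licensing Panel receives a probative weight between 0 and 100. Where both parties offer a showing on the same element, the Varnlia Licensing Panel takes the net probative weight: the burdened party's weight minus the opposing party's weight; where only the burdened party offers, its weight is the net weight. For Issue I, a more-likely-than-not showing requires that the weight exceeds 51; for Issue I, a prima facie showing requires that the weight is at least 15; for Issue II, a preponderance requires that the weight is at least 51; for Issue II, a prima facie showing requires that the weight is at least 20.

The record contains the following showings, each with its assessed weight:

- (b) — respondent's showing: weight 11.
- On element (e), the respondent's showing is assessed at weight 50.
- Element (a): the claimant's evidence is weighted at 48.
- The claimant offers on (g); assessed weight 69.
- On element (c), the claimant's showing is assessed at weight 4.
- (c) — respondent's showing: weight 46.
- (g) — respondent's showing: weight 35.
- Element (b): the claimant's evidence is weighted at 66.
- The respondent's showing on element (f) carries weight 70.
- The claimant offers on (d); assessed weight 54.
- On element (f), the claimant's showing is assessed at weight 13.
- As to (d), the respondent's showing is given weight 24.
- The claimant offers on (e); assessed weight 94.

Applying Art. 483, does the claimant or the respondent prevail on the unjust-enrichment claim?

respondent

— Issue I —
Stage I.1 (claimant, a more-likely-than-not showing, weight exceeds 51): (a) 48 ≤ 51 — fails; (b) net 66−11=55 > 51 — meets.
  The claimant does not carry Stage I.1.
The respondent prevails on this issue.
— Issue II —
Stage II.1 (claimant, a preponderance, weight is at least 51): (e) net 94−50=44 < 51 — fails.
  Stage II.1 not carried; the claimant fails its burden.
The respondent prevails on this issue.
Per-issue: Issue I → respondent; Issue II → respondent. The claimant must prevail on every issue; overall, the respondent prevails.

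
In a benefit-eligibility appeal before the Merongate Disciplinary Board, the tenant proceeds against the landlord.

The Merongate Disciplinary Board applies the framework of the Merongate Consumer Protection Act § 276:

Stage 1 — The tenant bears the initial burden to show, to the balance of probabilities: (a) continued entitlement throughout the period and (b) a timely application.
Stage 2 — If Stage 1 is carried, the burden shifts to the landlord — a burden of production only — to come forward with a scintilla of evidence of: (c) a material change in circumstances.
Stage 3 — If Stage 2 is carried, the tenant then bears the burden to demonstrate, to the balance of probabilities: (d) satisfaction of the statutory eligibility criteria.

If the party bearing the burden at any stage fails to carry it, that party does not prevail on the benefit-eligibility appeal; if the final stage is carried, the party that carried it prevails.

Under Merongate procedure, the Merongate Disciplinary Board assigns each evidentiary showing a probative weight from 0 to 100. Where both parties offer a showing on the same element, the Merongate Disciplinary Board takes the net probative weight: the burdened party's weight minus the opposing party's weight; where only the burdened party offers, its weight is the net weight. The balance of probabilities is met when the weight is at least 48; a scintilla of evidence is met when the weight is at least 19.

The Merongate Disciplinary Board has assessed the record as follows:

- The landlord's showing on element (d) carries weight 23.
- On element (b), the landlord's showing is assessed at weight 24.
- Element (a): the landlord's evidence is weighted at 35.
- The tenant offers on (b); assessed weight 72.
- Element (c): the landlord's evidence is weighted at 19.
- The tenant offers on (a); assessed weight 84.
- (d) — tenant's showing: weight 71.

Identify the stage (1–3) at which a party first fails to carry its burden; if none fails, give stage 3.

Stage 1 (tenant, the balance of probabilities, weight is at least 48): (a) net 84−35=49 ≥ 48 — meets; (b) net 72−24=48 ≥ 48 — meets.
  Stage 1 carried; the burden shifts to the landlord.
Stage 2 (landlord, a scintilla of evidence, weight is at least 19): (c) 19 ≥ 19 — meets.
  The landlord carries Stage 2; the tenant now bears the burden.
Stage 3 (tenant, the balance of probabilities, weight is at least 48): (d) net 71−23=48 ≥ 48 — meets.
  Stage 3 carried; the final stage is satisfied.
Every stage carried; the tenant prevails.

stage 3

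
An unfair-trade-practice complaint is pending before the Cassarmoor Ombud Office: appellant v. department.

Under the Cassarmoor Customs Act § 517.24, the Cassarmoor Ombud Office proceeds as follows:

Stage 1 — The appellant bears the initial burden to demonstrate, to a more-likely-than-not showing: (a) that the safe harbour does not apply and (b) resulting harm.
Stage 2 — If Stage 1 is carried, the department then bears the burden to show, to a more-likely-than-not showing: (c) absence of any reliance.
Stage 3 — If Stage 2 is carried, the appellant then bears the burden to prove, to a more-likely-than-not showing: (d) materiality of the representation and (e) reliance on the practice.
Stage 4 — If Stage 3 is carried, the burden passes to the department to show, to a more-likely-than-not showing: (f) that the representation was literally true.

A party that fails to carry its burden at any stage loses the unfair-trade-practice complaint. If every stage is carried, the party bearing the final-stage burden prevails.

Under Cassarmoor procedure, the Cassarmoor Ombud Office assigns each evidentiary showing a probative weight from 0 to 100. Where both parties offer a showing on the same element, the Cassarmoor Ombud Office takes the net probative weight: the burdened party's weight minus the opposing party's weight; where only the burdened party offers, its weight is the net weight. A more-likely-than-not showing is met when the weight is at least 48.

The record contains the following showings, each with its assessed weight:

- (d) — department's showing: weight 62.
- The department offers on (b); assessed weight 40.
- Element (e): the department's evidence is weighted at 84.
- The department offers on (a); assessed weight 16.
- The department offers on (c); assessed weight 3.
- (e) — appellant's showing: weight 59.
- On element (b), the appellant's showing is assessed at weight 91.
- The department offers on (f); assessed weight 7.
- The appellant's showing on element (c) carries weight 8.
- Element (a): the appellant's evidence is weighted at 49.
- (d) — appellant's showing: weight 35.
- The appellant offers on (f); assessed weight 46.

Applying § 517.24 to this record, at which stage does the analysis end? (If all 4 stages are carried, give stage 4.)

Stage 1 — burden on appellant; standard: a more-likely-than-not showing (weight is at least 48).
    (a): 49 − 16 = 33 < 48 [not met]
    (b): 91 − 40 = 51 ≥ 48 [met]
  Not every element is met, so the appellant fails to carry Stage 1.
The analysis ends at Stage 1; the department prevails.

stage 1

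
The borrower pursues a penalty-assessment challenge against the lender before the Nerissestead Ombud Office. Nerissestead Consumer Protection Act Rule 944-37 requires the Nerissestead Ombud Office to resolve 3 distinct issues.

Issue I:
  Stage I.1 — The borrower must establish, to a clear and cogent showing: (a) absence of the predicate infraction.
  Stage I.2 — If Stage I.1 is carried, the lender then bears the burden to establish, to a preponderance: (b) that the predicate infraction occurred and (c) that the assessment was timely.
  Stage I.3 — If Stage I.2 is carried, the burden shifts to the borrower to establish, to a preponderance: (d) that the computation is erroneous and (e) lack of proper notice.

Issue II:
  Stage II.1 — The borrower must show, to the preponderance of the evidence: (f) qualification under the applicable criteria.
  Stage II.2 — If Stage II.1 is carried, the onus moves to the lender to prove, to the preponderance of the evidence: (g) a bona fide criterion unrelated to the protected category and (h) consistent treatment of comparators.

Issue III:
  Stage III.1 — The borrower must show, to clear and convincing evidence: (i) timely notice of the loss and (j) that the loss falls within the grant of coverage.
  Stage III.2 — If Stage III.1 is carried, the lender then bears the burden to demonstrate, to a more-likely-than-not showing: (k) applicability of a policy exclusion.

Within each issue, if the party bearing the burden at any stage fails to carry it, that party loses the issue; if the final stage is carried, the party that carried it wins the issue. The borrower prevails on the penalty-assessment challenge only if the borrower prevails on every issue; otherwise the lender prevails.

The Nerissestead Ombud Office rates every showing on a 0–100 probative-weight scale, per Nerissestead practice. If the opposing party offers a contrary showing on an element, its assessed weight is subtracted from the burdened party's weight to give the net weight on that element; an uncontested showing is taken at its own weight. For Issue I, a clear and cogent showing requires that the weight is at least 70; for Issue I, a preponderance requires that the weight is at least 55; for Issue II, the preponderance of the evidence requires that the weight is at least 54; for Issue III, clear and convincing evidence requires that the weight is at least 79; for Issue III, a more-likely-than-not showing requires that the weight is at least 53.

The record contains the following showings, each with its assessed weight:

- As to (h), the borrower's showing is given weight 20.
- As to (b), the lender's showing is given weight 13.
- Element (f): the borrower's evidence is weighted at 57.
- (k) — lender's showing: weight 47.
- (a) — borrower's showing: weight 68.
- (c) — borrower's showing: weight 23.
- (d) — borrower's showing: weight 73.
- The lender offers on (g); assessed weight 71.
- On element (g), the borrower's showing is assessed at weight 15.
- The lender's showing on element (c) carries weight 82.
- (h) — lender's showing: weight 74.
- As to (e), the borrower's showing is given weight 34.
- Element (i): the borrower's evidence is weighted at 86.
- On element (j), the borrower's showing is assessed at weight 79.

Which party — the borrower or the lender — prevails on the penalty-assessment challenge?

lender

— Issue I —
Stage I.1 — burden on borrower; standard: a clear and cogent showing (weight is at least 70).
    (a): 68 < 70 [not met]
  The borrower does not carry Stage I.1.
The lender prevails on this issue.
— Issue II —
Stage II.1 (borrower, the preponderance of the evidence, weight is at least 54): (f) 57 ≥ 54 — meets.
  The borrower carries Stage II.1; the lender now bears the burden.
Stage II.2 (lender, the preponderance of the evidence, weight is at least 54): (g) net 71−15=56 ≥ 54 — meets; (h) net 74−20=54 ≥ 54 — meets.
  All elements met at the final stage.
With every stage satisfied, the lender prevails on this issue.
— Issue III —
At Stage III.1 the borrower must meet clear and convincing evidence (weight is at least 79): on (i) the weight is 86, ≥ 79, so (i) meets the standard; on (j) the weight is 79, which does reach 79, so (j) meets the standard.
  All elements met. The burden passes to the lender.
At Stage III.2 the lender must meet a more-likely-than-not showing (weight is at least 53): on (k) the weight is 47, which does not reach 53, so (k) does not meet the standard.
  The lender does not carry Stage III.2.
The borrower prevails on this issue.
Per-issue: Issue I → lender; Issue II → lender; Issue III → borrower. The borrower must prevail on every issue; overall, the lender prevails.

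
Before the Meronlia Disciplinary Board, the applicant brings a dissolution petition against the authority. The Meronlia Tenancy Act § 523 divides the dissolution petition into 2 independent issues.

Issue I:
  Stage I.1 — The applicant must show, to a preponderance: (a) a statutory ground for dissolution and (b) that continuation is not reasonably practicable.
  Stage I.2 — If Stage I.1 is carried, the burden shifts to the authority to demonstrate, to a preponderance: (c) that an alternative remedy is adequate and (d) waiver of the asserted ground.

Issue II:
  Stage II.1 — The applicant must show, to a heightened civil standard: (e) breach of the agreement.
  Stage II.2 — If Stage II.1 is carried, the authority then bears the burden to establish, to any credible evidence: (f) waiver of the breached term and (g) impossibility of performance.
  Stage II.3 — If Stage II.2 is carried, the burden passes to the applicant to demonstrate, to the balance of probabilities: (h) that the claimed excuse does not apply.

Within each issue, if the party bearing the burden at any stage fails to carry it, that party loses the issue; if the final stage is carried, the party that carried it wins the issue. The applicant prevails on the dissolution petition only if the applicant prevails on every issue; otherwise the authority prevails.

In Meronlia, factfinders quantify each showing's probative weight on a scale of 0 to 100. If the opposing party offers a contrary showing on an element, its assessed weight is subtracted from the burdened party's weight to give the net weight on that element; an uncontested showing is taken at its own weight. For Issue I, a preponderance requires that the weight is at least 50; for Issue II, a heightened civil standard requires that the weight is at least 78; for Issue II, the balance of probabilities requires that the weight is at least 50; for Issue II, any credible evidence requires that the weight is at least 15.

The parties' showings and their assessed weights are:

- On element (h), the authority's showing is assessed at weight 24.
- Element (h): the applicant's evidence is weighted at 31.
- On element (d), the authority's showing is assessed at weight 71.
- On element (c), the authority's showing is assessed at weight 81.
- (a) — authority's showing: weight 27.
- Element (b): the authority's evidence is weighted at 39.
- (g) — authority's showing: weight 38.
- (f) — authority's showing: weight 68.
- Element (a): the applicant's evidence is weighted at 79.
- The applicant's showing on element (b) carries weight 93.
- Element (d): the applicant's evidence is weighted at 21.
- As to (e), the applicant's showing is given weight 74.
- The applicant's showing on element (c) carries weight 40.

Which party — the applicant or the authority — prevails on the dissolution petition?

authority

— Issue I —
At Stage I.1 the applicant must meet a preponderance (weight is at least 50): on (a) the weight is 79 less the opposing 27 gives net 52, ≥ 50, so (a) meets the standard; on (b) the weight is 93 less the opposing 39 gives net 54, which does reach 50, so (b) meets the standard.
  All elements met. The burden passes to the authority.
At Stage I.2 the authority must meet a preponderance (weight is at least 50): on (c) the weight is 81 less the opposing 40 gives net 41, which does not reach 50, so (c) does not meet the standard; on (d) the weight is 71 less the opposing 21 gives net 50, which does reach 50, so (d) meets the standard.
  Stage I.2 not carried; the authority fails its burden.
The applicant prevails on this issue.
— Issue II —
At Stage II.1 the applicant must meet a heightened civil standard (weight is at least 78): on (e) the weight is 74, which does not reach 78, so (e) does not meet the standard.
  Stage II.1 not carried; the applicant fails its burden.
The authority prevails on this issue.
Per-issue: Issue I → applicant; Issue II → authority. The applicant must prevail on every issue; overall, the authority prevails.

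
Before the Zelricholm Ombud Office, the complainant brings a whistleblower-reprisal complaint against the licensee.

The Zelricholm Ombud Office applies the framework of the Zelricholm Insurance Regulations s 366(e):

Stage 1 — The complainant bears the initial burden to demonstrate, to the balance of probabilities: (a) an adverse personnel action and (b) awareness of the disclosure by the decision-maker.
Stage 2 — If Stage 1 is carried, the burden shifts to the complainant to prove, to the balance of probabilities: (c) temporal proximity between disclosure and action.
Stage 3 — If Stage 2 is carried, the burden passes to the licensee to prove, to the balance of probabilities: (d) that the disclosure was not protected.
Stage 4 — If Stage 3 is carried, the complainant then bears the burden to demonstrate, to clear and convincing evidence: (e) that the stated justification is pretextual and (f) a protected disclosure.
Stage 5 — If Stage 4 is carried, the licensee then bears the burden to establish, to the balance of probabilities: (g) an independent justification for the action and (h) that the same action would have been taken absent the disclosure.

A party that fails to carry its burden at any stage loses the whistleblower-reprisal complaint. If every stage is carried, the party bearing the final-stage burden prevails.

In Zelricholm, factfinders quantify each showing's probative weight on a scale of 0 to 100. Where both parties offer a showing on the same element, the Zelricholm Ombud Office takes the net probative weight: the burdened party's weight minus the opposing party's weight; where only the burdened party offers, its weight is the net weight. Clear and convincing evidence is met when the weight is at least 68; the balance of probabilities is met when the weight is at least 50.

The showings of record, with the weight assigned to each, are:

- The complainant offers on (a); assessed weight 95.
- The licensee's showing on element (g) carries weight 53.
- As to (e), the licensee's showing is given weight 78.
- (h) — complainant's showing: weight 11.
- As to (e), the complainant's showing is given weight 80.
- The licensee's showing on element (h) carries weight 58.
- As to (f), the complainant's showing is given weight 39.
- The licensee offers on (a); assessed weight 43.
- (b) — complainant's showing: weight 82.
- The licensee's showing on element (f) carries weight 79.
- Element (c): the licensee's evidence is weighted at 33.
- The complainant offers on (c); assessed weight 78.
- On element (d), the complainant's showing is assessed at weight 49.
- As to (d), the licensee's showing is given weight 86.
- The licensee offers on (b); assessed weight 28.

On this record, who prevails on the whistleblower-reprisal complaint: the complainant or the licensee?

licensee

At Stage 1 the complainant must meet the balance of probabilities (weight is at least 50): on (a) the weight is 95 less the opposing 43 gives net 52, which does reach 50, so (a) meets the standard; on (b) the weight is 82 less the opposing 28 gives net 54, ≥ 50, so (b) meets the standard.
  Stage 1 is satisfied; the complainant continues to bear the burden.
At Stage 2 the complainant must meet the balance of probabilities (weight is at least 50): on (c) the weight is 78 less the opposing 33 gives net 45, < 50, so (c) does not meet the standard.
  The complainant does not carry Stage 2.
The analysis ends at Stage 2; the licensee prevails.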